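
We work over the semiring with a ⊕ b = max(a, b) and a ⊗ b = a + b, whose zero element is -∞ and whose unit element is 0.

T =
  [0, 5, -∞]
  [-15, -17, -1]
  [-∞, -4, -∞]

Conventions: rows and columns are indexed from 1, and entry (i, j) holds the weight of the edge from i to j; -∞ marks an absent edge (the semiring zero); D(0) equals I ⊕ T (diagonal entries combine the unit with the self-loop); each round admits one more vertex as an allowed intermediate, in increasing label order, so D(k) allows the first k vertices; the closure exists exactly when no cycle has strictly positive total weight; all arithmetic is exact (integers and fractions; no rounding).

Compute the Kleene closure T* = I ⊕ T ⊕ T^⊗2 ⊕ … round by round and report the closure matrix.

D(0):
  [0, 5, -∞]
  [-15, 0, -1]
  [-∞, -4, 0]
D(1):
  [0, 5, -∞]
  [-15, 0, -1]
  [-∞, -4, 0]
D(2):
  [0, 5, 4]
  [-15, 0, -1]
  [-19, -4, 0]
D(3):
  [0, 5, 4]
  [-15, 0, -1]
  [-19, -4, 0]
Answer: T* = [[0, 5, 4], [-15, 0, -1], [-19, -4, 0]]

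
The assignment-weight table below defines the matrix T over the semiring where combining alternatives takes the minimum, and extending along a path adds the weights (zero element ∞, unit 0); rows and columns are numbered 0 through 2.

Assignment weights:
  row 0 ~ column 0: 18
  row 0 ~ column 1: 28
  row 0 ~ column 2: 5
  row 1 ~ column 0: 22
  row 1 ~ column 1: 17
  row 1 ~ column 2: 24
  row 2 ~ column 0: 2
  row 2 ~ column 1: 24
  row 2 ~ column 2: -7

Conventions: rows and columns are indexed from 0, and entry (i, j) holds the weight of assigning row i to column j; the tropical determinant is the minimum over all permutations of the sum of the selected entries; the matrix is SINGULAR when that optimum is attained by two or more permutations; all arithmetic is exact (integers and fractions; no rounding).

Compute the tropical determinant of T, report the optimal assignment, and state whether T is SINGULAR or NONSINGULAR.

σ = (0, 1, 2): 18 + 17 + (-7) = 28
σ = (0, 2, 1): 18 + 24 + 24 = 66
σ = (1, 0, 2): 28 + 22 + (-7) = 43
σ = (1, 2, 0): 28 + 24 + 2 = 54
σ = (2, 0, 1): 5 + 22 + 24 = 51
σ = (2, 1, 0): 5 + 17 + 2 = 24
Optimal value attained by: σ = (2, 1, 0).
Answer: det⊕(T) = 24; verdict: NONSINGULAR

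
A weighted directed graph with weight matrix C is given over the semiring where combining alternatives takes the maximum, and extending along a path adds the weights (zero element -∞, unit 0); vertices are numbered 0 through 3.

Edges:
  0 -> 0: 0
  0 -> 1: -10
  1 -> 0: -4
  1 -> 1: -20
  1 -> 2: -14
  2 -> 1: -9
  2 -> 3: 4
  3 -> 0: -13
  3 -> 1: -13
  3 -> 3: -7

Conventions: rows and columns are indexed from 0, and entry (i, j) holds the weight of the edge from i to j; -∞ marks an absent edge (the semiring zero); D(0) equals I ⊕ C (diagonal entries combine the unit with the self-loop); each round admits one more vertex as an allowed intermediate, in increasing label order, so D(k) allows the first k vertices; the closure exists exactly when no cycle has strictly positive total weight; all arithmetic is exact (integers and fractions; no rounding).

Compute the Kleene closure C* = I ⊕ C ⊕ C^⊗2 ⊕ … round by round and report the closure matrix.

D(0):
  [0, -10, -∞, -∞]
  [-4, 0, -14, -∞]
  [-∞, -9, 0, 4]
  [-13, -13, -∞, 0]
D(1):
  [0, -10, -∞, -∞]
  [-4, 0, -14, -∞]
  [-∞, -9, 0, 4]
  [-13, -13, -∞, 0]
D(2):
  [0, -10, -24, -∞]
  [-4, 0, -14, -∞]
  [-13, -9, 0, 4]
  [-13, -13, -27, 0]
D(3):
  [0, -10, -24, -20]
  [-4, 0, -14, -10]
  [-13, -9, 0, 4]
  [-13, -13, -27, 0]
D(4):
  [0, -10, -24, -20]
  [-4, 0, -14, -10]
  [-9, -9, 0, 4]
  [-13, -13, -27, 0]
Answer: C* = [[0, -10, -24, -20], [-4, 0, -14, -10], [-9, -9, 0, 4], [-13, -13, -27, 0]]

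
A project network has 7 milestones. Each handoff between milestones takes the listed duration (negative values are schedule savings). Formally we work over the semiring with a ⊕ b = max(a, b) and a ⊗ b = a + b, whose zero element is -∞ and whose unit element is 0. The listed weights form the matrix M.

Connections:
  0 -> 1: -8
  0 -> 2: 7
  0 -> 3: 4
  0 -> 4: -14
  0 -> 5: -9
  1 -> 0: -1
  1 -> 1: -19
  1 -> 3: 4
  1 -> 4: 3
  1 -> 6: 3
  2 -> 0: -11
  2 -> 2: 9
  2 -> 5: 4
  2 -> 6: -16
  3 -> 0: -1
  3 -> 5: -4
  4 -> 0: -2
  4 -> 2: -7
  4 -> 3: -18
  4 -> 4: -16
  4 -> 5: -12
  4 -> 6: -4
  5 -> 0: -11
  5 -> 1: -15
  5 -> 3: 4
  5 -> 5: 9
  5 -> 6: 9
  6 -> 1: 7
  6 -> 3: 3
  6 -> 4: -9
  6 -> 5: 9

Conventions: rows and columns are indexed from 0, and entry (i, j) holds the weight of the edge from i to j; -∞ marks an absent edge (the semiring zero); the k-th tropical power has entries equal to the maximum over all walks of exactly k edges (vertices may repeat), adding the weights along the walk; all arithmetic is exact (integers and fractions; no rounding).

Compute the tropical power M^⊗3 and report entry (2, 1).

M^⊗2:
  [3, -24, 16, -4, -5, 11, 0]
  [3, 10, 6, 6, -6, 12, -1]
  [-2, -9, 18, 8, -25, 13, 13]
  [-15, -9, 6, 3, -15, 5, 5]
  [-18, 3, 5, 2, -13, 5, -3]
  [3, 16, -4, 13, 0, 18, 18]
  [6, -6, -16, 13, 10, 18, 18]
M^⊗3:
  [5, 7, 25, 15, -9, 20, 20]
  [9, 6, 15, 16, 13, 21, 21]
  [7, 20, 27, 17, 4, 22, 22]
  [2, 12, 15, 9, -4, 14, 14]
  [2, 4, 14, 9, 6, 14, 14]
  [15, 25, 10, 22, 19, 27, 27]
  [12, 25, 13, 22, 9, 27, 27]
Key observation: the optimum is the walk 2->5->6->1, with weight 4 + 9 + 7 = 20.
Optimal value attained by: walk 2->5->6->1.
Answer: (M^⊗3)[2][1] = 20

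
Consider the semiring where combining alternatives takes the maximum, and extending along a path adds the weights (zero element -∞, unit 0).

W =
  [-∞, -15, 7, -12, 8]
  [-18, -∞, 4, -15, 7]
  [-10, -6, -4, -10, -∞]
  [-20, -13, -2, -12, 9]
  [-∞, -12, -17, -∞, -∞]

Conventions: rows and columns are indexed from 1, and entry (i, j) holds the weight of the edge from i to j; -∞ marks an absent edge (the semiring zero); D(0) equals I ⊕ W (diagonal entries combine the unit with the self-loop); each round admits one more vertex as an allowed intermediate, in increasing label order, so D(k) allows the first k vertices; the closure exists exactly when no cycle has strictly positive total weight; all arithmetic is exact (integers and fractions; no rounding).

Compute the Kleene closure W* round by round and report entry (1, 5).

D(0):
  [0, -15, 7, -12, 8]
  [-18, 0, 4, -15, 7]
  [-10, -6, 0, -10, -∞]
  [-20, -13, -2, 0, 9]
  [-∞, -12, -17, -∞, 0]
D(1):
  [0, -15, 7, -12, 8]
  [-18, 0, 4, -15, 7]
  [-10, -6, 0, -10, -2]
  [-20, -13, -2, 0, 9]
  [-∞, -12, -17, -∞, 0]
D(2):
  [0, -15, 7, -12, 8]
  [-18, 0, 4, -15, 7]
  [-10, -6, 0, -10, 1]
  [-20, -13, -2, 0, 9]
  [-30, -12, -8, -27, 0]
D(3):
  [0, 1, 7, -3, 8]
  [-6, 0, 4, -6, 7]
  [-10, -6, 0, -10, 1]
  [-12, -8, -2, 0, 9]
  [-18, -12, -8, -18, 0]
D(4):
  [0, 1, 7, -3, 8]
  [-6, 0, 4, -6, 7]
  [-10, -6, 0, -10, 1]
  [-12, -8, -2, 0, 9]
  [-18, -12, -8, -18, 0]
D(5):
  [0, 1, 7, -3, 8]
  [-6, 0, 4, -6, 7]
  [-10, -6, 0, -10, 1]
  [-9, -3, 1, 0, 9]
  [-18, -12, -8, -18, 0]
Answer: W*[1][5] = 8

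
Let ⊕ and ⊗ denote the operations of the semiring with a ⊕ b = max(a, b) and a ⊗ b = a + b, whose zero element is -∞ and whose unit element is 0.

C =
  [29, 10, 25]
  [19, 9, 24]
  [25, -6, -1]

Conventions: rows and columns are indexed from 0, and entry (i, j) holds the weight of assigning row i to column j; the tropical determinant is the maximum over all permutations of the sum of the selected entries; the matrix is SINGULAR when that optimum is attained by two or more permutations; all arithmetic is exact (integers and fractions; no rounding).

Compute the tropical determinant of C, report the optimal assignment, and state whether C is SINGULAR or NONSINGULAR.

σ = (0, 1, 2): 29 + 9 + (-1) = 37
σ = (0, 2, 1): 29 + 24 + (-6) = 47
σ = (1, 0, 2): 10 + 19 + (-1) = 28
σ = (1, 2, 0): 10 + 24 + 25 = 59
σ = (2, 0, 1): 25 + 19 + (-6) = 38
σ = (2, 1, 0): 25 + 9 + 25 = 59
Optimal value attained by: σ = (1, 2, 0).
Answer: det⊕(C) = 59; verdict: SINGULAR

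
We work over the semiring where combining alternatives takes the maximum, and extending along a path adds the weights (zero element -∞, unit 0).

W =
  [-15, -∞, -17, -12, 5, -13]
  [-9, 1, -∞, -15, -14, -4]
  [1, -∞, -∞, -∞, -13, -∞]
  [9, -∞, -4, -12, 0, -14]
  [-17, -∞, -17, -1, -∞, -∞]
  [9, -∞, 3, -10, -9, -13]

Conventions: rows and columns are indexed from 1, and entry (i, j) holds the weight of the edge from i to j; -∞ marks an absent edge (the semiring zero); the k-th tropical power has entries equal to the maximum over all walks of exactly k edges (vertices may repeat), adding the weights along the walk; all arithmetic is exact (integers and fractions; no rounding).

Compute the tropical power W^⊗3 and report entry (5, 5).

W^⊗2:
  [-3, -∞, -10, 4, -10, -26]
  [5, 2, -1, -14, -4, -3]
  [-14, -∞, -16, -11, 6, -12]
  [-3, -∞, -8, -1, 14, -4]
  [8, -∞, -5, -13, -1, -15]
  [4, -∞, -8, -3, 14, -4]
W^⊗3:
  [13, -∞, 0, -8, 4, -10]
  [6, 3, 0, -5, 10, -2]
  [-2, -∞, -9, 5, -9, -25]
  [8, -∞, -1, 13, 2, -15]
  [-4, -∞, -9, -2, 13, -5]
  [6, -∞, -1, 13, 9, -9]
Key observation: the optimum is the walk 5->4->1->5, with weight (-1) + 9 + 5 = 13.
Optimal value attained by: walk 5->4->1->5.
Answer: (W^⊗3)[5][5] = 13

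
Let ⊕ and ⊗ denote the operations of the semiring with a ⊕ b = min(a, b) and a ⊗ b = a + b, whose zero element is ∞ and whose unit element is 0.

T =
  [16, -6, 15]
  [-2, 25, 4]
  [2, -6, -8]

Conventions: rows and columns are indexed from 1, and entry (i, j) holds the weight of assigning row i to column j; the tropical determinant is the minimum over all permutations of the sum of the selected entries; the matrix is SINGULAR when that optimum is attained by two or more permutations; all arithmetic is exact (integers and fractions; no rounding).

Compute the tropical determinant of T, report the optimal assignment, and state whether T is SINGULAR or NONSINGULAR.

σ = (1, 2, 3): 16 + 25 + (-8) = 33
σ = (1, 3, 2): 16 + 4 + (-6) = 14
σ = (2, 1, 3): (-6) + (-2) + (-8) = -16
σ = (2, 3, 1): (-6) + 4 + 2 = 0
σ = (3, 1, 2): 15 + (-2) + (-6) = 7
σ = (3, 2, 1): 15 + 25 + 2 = 42
Optimal value attained by: σ = (2, 1, 3).
Answer: det⊕(T) = -16; verdict: NONSINGULAR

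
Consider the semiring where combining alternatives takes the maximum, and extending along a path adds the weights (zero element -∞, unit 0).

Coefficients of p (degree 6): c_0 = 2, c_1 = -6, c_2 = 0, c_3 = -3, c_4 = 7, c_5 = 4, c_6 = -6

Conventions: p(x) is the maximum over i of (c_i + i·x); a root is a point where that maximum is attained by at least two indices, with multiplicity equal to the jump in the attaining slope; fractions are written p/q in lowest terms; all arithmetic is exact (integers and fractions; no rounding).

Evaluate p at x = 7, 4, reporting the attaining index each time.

p(7) = max(2+0·7=2, -6+1·7=1, 0+2·7=14, -3+3·7=18, 7+4·7=35, 4+5·7=39, -6+6·7=36) = 39 (attained by i=5)
p(4) = max(2+0·4=2, -6+1·4=-2, 0+2·4=8, -3+3·4=9, 7+4·4=23, 4+5·4=24, -6+6·4=18) = 24 (attained by i=5)
Answer: p(7) = 39; p(4) = 24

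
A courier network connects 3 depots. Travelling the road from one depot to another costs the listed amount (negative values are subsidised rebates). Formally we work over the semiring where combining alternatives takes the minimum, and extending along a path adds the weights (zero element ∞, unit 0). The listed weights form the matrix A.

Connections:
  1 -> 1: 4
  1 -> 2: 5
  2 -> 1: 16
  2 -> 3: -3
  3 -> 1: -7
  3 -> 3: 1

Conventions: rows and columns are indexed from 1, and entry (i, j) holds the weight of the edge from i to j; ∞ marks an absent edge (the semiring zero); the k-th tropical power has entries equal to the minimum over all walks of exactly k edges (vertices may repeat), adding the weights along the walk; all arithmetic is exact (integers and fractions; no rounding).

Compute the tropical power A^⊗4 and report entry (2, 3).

A^⊗2:
  [8, 9, 2]
  [-10, 21, -2]
  [-6, -2, 2]
A^⊗3:
  [-5, 13, 3]
  [-9, -5, -1]
  [-5, -1, -5]
A^⊗4:
  [-4, 0, 4]
  [-8, -4, -8]
  [-12, 0, -4]
Key observation: the optimum is the walk 2->3->1->2->3, with weight (-3) + (-7) + 5 + (-3) = -8.
Optimal value attained by: walk 2->3->1->2->3.
Answer: (A^⊗4)[2][3] = -8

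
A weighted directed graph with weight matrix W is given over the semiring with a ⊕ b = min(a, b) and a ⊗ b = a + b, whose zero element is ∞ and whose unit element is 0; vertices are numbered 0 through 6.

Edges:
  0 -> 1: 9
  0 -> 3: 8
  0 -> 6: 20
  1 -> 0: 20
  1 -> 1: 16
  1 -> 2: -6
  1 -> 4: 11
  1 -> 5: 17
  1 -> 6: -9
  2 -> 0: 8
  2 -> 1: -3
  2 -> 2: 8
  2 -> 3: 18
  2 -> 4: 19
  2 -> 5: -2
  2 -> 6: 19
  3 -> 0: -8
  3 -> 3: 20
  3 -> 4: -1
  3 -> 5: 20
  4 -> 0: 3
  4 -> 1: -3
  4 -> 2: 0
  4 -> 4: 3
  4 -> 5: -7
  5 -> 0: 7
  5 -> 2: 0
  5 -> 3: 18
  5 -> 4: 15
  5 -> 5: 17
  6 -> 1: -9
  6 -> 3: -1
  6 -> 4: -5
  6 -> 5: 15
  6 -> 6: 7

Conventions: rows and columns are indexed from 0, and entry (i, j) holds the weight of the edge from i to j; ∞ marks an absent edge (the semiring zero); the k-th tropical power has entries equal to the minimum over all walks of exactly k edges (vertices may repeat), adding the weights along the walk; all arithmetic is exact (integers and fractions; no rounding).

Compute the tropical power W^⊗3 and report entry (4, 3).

W^⊗2:
  [0, 11, 3, 19, 7, 26, 0]
  [2, -18, 2, -10, -14, -8, -2]
  [5, 5, -9, 16, 8, 6, -12]
  [2, -4, -1, 0, 2, -8, 12]
  [0, -3, -9, 11, 6, -4, -12]
  [8, -3, 8, 15, 17, -2, 19]
  [-9, -8, -15, 6, -2, -12, -18]
W^⊗3:
  [10, -9, 5, -1, -5, 0, 2]
  [-18, -17, -24, -3, -11, -21, -27]
  [-1, -21, -1, -13, -17, -11, -5]
  [-8, -4, -10, 10, -1, -5, -13]
  [-1, -21, -9, -13, -17, -11, -12]
  [5, 5, -9, 16, 8, 6, -12]
  [-7, -27, -14, -19, -23, -17, -17]
Key observation: the optimum is the walk 4->1->6->3, with weight (-3) + (-9) + (-1) = -13.
Optimal value attained by: walk 4->1->6->3.
Answer: (W^⊗3)[4][3] = -13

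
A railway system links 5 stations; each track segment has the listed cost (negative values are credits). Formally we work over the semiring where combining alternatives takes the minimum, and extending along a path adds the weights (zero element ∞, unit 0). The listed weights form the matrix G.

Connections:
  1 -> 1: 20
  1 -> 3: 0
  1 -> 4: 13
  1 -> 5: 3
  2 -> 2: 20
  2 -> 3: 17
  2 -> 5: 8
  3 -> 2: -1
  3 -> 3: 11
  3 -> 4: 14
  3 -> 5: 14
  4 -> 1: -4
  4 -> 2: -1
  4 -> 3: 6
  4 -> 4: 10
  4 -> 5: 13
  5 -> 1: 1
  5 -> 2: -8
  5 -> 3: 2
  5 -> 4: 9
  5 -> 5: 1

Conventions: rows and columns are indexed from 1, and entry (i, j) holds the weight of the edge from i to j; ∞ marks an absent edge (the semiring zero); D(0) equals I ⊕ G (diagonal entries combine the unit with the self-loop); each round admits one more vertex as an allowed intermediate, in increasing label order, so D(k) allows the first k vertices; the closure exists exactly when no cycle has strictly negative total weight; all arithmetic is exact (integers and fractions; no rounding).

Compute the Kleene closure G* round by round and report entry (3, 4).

D(0):
  [0, ∞, 0, 13, 3]
  [∞, 0, 17, ∞, 8]
  [∞, -1, 0, 14, 14]
  [-4, -1, 6, 0, 13]
  [1, -8, 2, 9, 0]
D(1):
  [0, ∞, 0, 13, 3]
  [∞, 0, 17, ∞, 8]
  [∞, -1, 0, 14, 14]
  [-4, -1, -4, 0, -1]
  [1, -8, 1, 9, 0]
D(2):
  [0, ∞, 0, 13, 3]
  [∞, 0, 17, ∞, 8]
  [∞, -1, 0, 14, 7]
  [-4, -1, -4, 0, -1]
  [1, -8, 1, 9, 0]
D(3):
  [0, -1, 0, 13, 3]
  [∞, 0, 17, 31, 8]
  [∞, -1, 0, 14, 7]
  [-4, -5, -4, 0, -1]
  [1, -8, 1, 9, 0]
D(4):
  [0, -1, 0, 13, 3]
  [27, 0, 17, 31, 8]
  [10, -1, 0, 14, 7]
  [-4, -5, -4, 0, -1]
  [1, -8, 1, 9, 0]
D(5):
  [0, -5, 0, 12, 3]
  [9, 0, 9, 17, 8]
  [8, -1, 0, 14, 7]
  [-4, -9, -4, 0, -1]
  [1, -8, 1, 9, 0]
Answer: G*[3][4] = 14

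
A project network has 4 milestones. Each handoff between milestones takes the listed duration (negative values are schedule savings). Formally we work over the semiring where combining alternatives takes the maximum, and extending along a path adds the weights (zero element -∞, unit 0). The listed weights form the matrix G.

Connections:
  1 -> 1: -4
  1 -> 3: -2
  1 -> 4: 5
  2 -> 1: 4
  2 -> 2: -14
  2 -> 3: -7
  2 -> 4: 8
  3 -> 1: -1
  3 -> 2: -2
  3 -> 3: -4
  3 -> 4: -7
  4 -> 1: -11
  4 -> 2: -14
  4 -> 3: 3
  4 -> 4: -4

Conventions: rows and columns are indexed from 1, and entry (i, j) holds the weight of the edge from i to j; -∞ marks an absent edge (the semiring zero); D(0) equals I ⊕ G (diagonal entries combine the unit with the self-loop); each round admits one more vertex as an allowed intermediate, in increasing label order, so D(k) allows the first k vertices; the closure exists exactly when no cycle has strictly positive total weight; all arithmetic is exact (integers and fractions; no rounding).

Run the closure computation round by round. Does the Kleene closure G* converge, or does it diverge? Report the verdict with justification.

D(0):
  [0, -∞, -2, 5]
  [4, 0, -7, 8]
  [-1, -2, 0, -7]
  [-11, -14, 3, 0]
D(1):
  [0, -∞, -2, 5]
  [4, 0, 2, 9]
  [-1, -2, 0, 4]
  [-11, -14, 3, 0]
D(2):
  [0, -∞, -2, 5]
  [4, 0, 2, 9]
  [2, -2, 0, 7]
  [-10, -14, 3, 0]
Detection: at round 3, diagonal entry (4, 4) turns strictly positive.
Key observation: the cycle 4->3->1->4 has total weight 3 + (-1) + 5, which is strictly positive.
Answer: DIVERGES — positive cycle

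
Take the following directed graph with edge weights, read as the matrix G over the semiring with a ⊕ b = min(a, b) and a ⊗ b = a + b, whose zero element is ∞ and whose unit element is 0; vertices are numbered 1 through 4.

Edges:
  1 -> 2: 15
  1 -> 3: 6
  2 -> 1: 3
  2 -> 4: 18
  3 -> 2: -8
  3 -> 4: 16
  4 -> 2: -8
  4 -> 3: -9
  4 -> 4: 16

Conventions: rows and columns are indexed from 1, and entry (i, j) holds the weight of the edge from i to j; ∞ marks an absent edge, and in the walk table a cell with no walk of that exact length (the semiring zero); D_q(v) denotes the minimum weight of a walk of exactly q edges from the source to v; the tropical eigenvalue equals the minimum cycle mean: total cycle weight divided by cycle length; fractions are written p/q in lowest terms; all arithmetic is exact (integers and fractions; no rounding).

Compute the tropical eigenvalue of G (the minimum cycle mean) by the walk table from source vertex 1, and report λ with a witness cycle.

q=0: [0, ∞, ∞, ∞]
q=1: [∞, 15, 6, ∞]
q=2: [18, -2, ∞, 22]
q=3: [1, 14, 13, 16]
q=4: [17, 5, 7, 29]
Optimal cycle mean attained by: cycle 1->3->2->1, total 6 + (-8) + 3, length 3.
Answer: λ = 1/3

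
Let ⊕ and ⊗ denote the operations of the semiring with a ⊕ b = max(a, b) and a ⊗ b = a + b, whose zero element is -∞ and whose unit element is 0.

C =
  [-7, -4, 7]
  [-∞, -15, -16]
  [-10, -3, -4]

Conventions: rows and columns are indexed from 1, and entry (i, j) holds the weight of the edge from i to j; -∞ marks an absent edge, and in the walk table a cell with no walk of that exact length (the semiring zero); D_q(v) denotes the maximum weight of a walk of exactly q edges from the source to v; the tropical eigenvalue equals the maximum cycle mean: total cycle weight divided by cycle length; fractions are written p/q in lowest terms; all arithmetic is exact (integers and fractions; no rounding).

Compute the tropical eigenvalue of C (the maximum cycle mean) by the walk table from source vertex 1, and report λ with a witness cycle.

q=0: [0, -∞, -∞]
q=1: [-7, -4, 7]
q=2: [-3, 4, 3]
q=3: [-7, 0, 4]
Optimal cycle mean attained by: cycle 1->3->1, total 7 + (-10), length 2.
Answer: λ = -3/2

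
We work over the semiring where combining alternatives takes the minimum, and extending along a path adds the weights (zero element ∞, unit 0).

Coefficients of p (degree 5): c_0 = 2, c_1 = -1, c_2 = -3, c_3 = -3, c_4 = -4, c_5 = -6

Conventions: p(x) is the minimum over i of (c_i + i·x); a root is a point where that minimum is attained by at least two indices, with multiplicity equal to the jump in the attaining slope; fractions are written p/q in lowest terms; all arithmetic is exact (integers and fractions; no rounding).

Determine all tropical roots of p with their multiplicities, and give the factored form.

hull edge (i=0, c=2) to (i=1, c=-1): slope -3, span 1
hull edge (i=1, c=-1) to (i=2, c=-3): slope -2, span 1
hull edge (i=2, c=-3) to (i=5, c=-6): slope -1, span 3
Factored form: p(x) = -6 ⊗ (x ⊕ 1) ⊗ (x ⊕ 1) ⊗ (x ⊕ 1) ⊗ (x ⊕ 2) ⊗ (x ⊕ 3)
Answer: roots = 1 (mult 3), 2 (mult 1), 3 (mult 1)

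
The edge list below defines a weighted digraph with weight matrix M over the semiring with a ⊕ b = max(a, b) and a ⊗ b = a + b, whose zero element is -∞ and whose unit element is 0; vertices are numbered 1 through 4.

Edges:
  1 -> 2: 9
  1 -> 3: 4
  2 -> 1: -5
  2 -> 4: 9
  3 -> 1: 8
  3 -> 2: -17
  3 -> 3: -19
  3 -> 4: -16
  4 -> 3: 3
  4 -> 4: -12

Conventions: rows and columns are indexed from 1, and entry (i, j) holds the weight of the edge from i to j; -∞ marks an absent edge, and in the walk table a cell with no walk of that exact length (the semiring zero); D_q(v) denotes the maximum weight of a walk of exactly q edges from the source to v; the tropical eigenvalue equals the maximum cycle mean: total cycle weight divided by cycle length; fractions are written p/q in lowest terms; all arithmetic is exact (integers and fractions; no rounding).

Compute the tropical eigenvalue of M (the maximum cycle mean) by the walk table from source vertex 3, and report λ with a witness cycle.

q=0: [-∞, -∞, 0, -∞]
q=1: [8, -17, -19, -16]
q=2: [-11, 17, 12, -8]
q=3: [20, -2, -5, 26]
q=4: [3, 29, 29, 14]
Optimal cycle mean attained by: cycle 1->2->4->3->1, total 9 + 9 + 3 + 8, length 4.
Answer: λ = 29/4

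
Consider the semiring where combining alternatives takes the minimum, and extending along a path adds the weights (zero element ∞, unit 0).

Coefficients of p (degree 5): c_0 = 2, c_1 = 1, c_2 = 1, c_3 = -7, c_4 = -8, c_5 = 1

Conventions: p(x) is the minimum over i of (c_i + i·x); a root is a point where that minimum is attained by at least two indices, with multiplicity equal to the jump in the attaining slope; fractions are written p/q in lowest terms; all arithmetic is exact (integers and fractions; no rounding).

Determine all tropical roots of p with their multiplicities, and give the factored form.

hull edge (i=0, c=2) to (i=3, c=-7): slope -3, span 3
hull edge (i=3, c=-7) to (i=4, c=-8): slope -1, span 1
hull edge (i=4, c=-8) to (i=5, c=1): slope 9, span 1
Factored form: p(x) = 1 ⊗ (x ⊕ (-9)) ⊗ (x ⊕ 1) ⊗ (x ⊕ 3) ⊗ (x ⊕ 3) ⊗ (x ⊕ 3)
Answer: roots = -9 (mult 1), 1 (mult 1), 3 (mult 3)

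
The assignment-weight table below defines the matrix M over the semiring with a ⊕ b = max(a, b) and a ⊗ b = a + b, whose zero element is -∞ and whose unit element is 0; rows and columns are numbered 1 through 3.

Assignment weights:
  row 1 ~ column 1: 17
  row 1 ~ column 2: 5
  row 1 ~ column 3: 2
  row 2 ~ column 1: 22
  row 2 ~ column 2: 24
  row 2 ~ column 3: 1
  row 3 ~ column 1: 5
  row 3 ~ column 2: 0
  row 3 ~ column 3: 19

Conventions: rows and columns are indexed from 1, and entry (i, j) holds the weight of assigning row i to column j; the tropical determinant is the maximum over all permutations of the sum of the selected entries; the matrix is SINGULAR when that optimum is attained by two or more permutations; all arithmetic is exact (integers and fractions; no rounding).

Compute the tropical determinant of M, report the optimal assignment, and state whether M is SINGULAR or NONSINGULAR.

σ = (1, 2, 3): 17 + 24 + 19 = 60
σ = (1, 3, 2): 17 + 1 + 0 = 18
σ = (2, 1, 3): 5 + 22 + 19 = 46
σ = (2, 3, 1): 5 + 1 + 5 = 11
σ = (3, 1, 2): 2 + 22 + 0 = 24
σ = (3, 2, 1): 2 + 24 + 5 = 31
Optimal value attained by: σ = (1, 2, 3).
Answer: det⊕(M) = 60; verdict: NONSINGULAR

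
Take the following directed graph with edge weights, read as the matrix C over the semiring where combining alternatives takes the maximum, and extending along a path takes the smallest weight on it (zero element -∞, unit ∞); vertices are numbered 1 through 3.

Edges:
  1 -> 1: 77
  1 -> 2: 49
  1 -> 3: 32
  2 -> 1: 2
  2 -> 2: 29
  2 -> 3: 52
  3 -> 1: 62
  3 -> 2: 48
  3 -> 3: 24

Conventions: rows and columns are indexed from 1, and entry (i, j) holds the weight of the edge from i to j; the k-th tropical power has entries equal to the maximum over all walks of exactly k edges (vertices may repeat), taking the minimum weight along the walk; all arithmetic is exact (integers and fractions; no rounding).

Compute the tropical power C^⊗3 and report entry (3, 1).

C^⊗2:
  [77, 49, 49]
  [52, 48, 29]
  [62, 49, 48]
C^⊗3:
  [77, 49, 49]
  [52, 49, 48]
  [62, 49, 49]
Key observation: the optimum is the walk 3->1->1->1, with weight 62 min 77 min 77 = 62.
Optimal value attained by: walk 3->1->1->1.
Answer: (C^⊗3)[3][1] = 62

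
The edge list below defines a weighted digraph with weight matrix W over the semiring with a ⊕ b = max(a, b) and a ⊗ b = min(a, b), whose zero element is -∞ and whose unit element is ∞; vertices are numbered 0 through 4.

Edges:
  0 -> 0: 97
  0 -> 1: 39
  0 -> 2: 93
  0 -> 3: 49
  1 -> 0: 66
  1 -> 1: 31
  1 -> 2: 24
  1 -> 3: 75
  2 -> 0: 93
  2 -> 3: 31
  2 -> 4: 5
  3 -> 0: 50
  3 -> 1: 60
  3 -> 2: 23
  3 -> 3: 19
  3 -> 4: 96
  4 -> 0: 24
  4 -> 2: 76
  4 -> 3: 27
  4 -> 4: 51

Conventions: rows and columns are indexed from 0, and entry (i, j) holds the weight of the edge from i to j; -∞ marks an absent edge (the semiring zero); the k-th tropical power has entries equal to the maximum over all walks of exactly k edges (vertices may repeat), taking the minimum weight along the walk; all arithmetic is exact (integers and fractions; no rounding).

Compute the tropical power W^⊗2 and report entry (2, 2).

W^⊗2:
  [97, 49, 93, 49, 49]
  [66, 60, 66, 49, 75]
  [93, 39, 93, 49, 31]
  [60, 39, 76, 60, 51]
  [76, 27, 51, 31, 51]
Key observation: the optimum is the walk 2->0->2, with weight 93 min 93 = 93.
Optimal value attained by: walk 2->0->2.
Answer: (W^⊗2)[2][2] = 93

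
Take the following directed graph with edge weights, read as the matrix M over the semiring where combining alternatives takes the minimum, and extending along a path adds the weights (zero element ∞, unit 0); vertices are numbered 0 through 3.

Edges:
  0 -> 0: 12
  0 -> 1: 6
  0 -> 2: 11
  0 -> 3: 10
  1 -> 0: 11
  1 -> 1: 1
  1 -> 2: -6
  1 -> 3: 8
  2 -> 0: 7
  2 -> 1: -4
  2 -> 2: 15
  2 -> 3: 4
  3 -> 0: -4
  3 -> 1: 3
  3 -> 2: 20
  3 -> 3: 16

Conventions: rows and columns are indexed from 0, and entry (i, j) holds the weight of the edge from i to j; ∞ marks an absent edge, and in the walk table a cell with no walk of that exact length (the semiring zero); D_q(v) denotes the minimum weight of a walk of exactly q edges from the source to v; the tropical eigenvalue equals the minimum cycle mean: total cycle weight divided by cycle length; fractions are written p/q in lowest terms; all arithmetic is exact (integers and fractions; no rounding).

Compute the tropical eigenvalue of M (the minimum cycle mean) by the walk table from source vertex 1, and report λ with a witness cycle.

q=0: [∞, 0, ∞, ∞]
q=1: [11, 1, -6, 8]
q=2: [1, -10, -5, -2]
q=3: [-6, -9, -16, -2]
q=4: [-9, -20, -15, -12]
Optimal cycle mean attained by: cycle 1->2->1, total (-6) + (-4), length 2.
Answer: λ = -5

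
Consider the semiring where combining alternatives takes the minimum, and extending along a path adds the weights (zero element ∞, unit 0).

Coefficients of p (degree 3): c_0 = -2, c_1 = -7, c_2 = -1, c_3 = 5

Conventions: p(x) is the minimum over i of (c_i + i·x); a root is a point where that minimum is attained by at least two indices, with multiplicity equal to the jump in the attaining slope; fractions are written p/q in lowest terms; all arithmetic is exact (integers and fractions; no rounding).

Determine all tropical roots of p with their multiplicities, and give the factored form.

hull edge (i=0, c=-2) to (i=1, c=-7): slope -5, span 1
hull edge (i=1, c=-7) to (i=3, c=5): slope 6, span 2
Factored form: p(x) = 5 ⊗ (x ⊕ (-6)) ⊗ (x ⊕ (-6)) ⊗ (x ⊕ 5)
Answer: roots = -6 (mult 2), 5 (mult 1)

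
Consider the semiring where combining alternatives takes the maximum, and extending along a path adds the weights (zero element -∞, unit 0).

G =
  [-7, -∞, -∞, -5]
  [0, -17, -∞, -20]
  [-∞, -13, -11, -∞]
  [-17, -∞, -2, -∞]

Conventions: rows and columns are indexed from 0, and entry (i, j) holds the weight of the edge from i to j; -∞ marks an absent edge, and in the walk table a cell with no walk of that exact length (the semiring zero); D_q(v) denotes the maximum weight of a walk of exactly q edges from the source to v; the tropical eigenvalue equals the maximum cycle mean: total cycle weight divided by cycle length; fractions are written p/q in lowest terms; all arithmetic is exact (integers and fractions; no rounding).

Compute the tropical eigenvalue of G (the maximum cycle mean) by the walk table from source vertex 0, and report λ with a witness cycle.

q=0: [0, -∞, -∞, -∞]
q=1: [-7, -∞, -∞, -5]
q=2: [-14, -∞, -7, -12]
q=3: [-21, -20, -14, -19]
q=4: [-20, -27, -21, -26]
Optimal cycle mean attained by: cycle 0->3->2->1->0, total (-5) + (-2) + (-13) + 0, length 4.
Answer: λ = -5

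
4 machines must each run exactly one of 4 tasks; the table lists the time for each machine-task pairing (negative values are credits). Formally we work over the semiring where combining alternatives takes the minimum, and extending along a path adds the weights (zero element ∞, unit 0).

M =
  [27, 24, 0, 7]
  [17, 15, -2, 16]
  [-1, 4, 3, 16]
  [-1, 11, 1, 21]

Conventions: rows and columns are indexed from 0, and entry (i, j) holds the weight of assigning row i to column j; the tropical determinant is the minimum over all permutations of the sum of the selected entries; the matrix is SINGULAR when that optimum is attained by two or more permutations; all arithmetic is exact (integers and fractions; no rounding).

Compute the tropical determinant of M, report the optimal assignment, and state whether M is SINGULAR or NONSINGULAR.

σ = (0, 1, 2, 3): 27 + 15 + 3 + 21 = 66
σ = (0, 1, 3, 2): 27 + 15 + 16 + 1 = 59
σ = (0, 2, 1, 3): 27 + (-2) + 4 + 21 = 50
σ = (0, 2, 3, 1): 27 + (-2) + 16 + 11 = 52
σ = (0, 3, 1, 2): 27 + 16 + 4 + 1 = 48
σ = (0, 3, 2, 1): 27 + 16 + 3 + 11 = 57
σ = (1, 0, 2, 3): 24 + 17 + 3 + 21 = 65
σ = (1, 0, 3, 2): 24 + 17 + 16 + 1 = 58
σ = (1, 2, 0, 3): 24 + (-2) + (-1) + 21 = 42
σ = (1, 2, 3, 0): 24 + (-2) + 16 + (-1) = 37
σ = (1, 3, 0, 2): 24 + 16 + (-1) + 1 = 40
σ = (1, 3, 2, 0): 24 + 16 + 3 + (-1) = 42
σ = (2, 0, 1, 3): 0 + 17 + 4 + 21 = 42
σ = (2, 0, 3, 1): 0 + 17 + 16 + 11 = 44
σ = (2, 1, 0, 3): 0 + 15 + (-1) + 21 = 35
σ = (2, 1, 3, 0): 0 + 15 + 16 + (-1) = 30
σ = (2, 3, 0, 1): 0 + 16 + (-1) + 11 = 26
σ = (2, 3, 1, 0): 0 + 16 + 4 + (-1) = 19
σ = (3, 0, 1, 2): 7 + 17 + 4 + 1 = 29
σ = (3, 0, 2, 1): 7 + 17 + 3 + 11 = 38
σ = (3, 1, 0, 2): 7 + 15 + (-1) + 1 = 22
σ = (3, 1, 2, 0): 7 + 15 + 3 + (-1) = 24
σ = (3, 2, 0, 1): 7 + (-2) + (-1) + 11 = 15
σ = (3, 2, 1, 0): 7 + (-2) + 4 + (-1) = 8
Optimal value attained by: σ = (3, 2, 1, 0).
Answer: det⊕(M) = 8; verdict: NONSINGULAR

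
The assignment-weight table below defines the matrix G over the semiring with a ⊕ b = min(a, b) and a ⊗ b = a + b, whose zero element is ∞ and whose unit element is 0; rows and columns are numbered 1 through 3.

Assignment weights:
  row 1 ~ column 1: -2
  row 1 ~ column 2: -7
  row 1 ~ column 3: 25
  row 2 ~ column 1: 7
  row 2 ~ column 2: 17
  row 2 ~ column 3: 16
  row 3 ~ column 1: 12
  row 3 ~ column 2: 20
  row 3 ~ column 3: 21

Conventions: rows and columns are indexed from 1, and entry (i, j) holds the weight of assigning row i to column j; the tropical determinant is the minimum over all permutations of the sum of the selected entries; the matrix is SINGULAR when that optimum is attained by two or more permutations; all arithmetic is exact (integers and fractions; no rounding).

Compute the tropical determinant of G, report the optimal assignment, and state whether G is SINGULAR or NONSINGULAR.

σ = (1, 2, 3): (-2) + 17 + 21 = 36
σ = (1, 3, 2): (-2) + 16 + 20 = 34
σ = (2, 1, 3): (-7) + 7 + 21 = 21
σ = (2, 3, 1): (-7) + 16 + 12 = 21
σ = (3, 1, 2): 25 + 7 + 20 = 52
σ = (3, 2, 1): 25 + 17 + 12 = 54
Optimal value attained by: σ = (2, 1, 3).
Answer: det⊕(G) = 21; verdict: SINGULAR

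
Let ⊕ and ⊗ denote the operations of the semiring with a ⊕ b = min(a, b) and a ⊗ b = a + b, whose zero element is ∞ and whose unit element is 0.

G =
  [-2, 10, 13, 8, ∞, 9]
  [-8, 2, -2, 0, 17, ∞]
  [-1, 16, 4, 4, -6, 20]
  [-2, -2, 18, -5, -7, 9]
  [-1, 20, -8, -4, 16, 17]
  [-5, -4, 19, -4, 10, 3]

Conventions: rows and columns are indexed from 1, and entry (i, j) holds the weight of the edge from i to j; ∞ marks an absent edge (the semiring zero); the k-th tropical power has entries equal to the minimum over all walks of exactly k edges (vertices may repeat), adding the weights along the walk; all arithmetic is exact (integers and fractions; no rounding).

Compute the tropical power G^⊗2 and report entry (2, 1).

G^⊗2:
  [-4, 5, 8, 3, 1, 7]
  [-10, -2, 0, -5, -8, 1]
  [-7, 2, -14, -10, -3, 8]
  [-10, -7, -15, -11, -12, 4]
  [-9, -6, -4, -9, -14, 5]
  [-12, -6, -6, -9, -11, 4]
Key observation: the optimum is the walk 2->1->1, with weight (-8) + (-2) = -10.
Optimal value attained by: walk 2->1->1.
Answer: (G^⊗2)[2][1] = -10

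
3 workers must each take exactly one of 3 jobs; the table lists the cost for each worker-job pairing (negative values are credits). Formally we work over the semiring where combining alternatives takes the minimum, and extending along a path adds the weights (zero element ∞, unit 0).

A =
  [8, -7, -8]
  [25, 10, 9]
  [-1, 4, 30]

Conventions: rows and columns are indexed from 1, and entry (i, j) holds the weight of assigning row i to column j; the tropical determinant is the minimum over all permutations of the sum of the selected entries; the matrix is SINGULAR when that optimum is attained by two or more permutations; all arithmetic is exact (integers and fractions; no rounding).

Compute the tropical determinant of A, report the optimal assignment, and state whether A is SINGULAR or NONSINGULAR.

σ = (1, 2, 3): 8 + 10 + 30 = 48
σ = (1, 3, 2): 8 + 9 + 4 = 21
σ = (2, 1, 3): (-7) + 25 + 30 = 48
σ = (2, 3, 1): (-7) + 9 + (-1) = 1
σ = (3, 1, 2): (-8) + 25 + 4 = 21
σ = (3, 2, 1): (-8) + 10 + (-1) = 1
Optimal value attained by: σ = (2, 3, 1).
Answer: det⊕(A) = 1; verdict: SINGULAR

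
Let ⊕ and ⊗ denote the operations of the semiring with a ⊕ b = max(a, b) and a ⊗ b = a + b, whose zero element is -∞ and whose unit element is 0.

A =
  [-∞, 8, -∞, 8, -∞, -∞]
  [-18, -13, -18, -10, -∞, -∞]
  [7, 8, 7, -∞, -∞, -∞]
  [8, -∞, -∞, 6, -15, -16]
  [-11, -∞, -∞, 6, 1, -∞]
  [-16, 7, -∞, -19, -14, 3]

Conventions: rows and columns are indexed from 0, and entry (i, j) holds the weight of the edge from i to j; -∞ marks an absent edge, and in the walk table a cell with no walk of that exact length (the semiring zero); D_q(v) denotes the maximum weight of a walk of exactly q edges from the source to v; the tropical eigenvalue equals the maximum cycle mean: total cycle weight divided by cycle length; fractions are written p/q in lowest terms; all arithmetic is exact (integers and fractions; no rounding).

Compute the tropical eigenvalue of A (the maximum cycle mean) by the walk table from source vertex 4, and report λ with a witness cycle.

q=0: [-∞, -∞, -∞, -∞, 0, -∞]
q=1: [-11, -∞, -∞, 6, 1, -∞]
q=2: [14, -3, -∞, 12, 2, -10]
q=3: [20, 22, -21, 22, 3, -4]
q=4: [30, 28, 4, 28, 7, 6]
q=5: [36, 38, 11, 38, 13, 12]
q=6: [46, 44, 20, 44, 23, 22]
Optimal cycle mean attained by: cycle 0->3->0, total 8 + 8, length 2.
Answer: λ = 8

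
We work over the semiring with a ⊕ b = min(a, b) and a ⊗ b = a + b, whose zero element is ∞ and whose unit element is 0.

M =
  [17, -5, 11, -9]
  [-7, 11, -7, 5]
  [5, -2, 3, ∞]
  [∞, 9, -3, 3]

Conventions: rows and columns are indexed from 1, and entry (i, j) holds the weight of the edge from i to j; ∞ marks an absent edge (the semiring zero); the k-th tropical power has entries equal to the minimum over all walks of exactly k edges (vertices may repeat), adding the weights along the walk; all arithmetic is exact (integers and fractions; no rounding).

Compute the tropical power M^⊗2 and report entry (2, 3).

M^⊗2:
  [-12, 0, -12, -6]
  [-2, -12, -4, -16]
  [-9, 0, -9, -4]
  [2, -5, 0, 6]
Key observation: the optimum is the walk 2->3->3, with weight (-7) + 3 = -4.
Optimal value attained by: walk 2->3->3.
Answer: (M^⊗2)[2][3] = -4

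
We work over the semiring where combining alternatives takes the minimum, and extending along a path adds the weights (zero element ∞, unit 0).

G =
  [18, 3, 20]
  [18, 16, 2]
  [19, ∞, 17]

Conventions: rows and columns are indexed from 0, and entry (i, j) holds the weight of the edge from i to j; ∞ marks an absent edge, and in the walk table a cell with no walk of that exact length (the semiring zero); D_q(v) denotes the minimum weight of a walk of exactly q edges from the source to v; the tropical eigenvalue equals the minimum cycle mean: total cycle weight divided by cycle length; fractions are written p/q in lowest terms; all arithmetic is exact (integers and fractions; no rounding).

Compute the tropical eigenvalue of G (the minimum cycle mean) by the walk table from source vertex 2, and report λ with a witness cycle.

q=0: [∞, ∞, 0]
q=1: [19, ∞, 17]
q=2: [36, 22, 34]
q=3: [40, 38, 24]
Optimal cycle mean attained by: cycle 0->1->2->0, total 3 + 2 + 19, length 3.
Answer: λ = 8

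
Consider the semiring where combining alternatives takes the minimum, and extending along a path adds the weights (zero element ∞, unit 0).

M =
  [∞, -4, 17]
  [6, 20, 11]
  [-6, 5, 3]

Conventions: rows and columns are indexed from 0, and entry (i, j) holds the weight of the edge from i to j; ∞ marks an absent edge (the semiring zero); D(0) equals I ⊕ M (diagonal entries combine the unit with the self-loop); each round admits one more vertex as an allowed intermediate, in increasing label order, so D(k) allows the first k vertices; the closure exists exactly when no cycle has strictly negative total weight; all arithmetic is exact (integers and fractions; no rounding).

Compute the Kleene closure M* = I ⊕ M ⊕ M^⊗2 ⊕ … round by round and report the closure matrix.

D(0):
  [0, -4, 17]
  [6, 0, 11]
  [-6, 5, 0]
D(1):
  [0, -4, 17]
  [6, 0, 11]
  [-6, -10, 0]
D(2):
  [0, -4, 7]
  [6, 0, 11]
  [-6, -10, 0]
D(3):
  [0, -4, 7]
  [5, 0, 11]
  [-6, -10, 0]
Answer: M* = [[0, -4, 7], [5, 0, 11], [-6, -10, 0]]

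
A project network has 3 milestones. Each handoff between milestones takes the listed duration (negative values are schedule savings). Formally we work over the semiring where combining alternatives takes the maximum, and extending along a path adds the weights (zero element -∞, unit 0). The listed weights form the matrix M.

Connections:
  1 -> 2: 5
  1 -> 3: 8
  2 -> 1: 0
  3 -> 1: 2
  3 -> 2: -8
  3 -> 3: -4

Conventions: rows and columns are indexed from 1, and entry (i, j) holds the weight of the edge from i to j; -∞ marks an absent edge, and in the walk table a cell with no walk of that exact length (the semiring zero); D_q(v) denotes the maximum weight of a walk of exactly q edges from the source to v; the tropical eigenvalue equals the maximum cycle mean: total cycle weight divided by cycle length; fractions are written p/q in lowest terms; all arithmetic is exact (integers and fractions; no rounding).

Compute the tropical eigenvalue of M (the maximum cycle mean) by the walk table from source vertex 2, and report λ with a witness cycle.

q=0: [-∞, 0, -∞]
q=1: [0, -∞, -∞]
q=2: [-∞, 5, 8]
q=3: [10, 0, 4]
Optimal cycle mean attained by: cycle 1->3->1, total 8 + 2, length 2.
Answer: λ = 5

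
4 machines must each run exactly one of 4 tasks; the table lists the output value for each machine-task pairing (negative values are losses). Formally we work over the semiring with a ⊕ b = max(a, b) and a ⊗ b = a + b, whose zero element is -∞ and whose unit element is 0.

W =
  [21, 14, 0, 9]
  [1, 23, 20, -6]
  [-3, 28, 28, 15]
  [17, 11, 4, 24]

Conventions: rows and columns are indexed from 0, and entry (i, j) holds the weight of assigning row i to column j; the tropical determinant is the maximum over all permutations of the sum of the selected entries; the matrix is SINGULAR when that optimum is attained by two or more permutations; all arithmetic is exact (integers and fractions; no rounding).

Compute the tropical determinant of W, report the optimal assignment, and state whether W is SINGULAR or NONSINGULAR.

σ = (0, 1, 2, 3): 21 + 23 + 28 + 24 = 96
σ = (0, 1, 3, 2): 21 + 23 + 15 + 4 = 63
σ = (0, 2, 1, 3): 21 + 20 + 28 + 24 = 93
σ = (0, 2, 3, 1): 21 + 20 + 15 + 11 = 67
σ = (0, 3, 1, 2): 21 + (-6) + 28 + 4 = 47
σ = (0, 3, 2, 1): 21 + (-6) + 28 + 11 = 54
σ = (1, 0, 2, 3): 14 + 1 + 28 + 24 = 67
σ = (1, 0, 3, 2): 14 + 1 + 15 + 4 = 34
σ = (1, 2, 0, 3): 14 + 20 + (-3) + 24 = 55
σ = (1, 2, 3, 0): 14 + 20 + 15 + 17 = 66
σ = (1, 3, 0, 2): 14 + (-6) + (-3) + 4 = 9
σ = (1, 3, 2, 0): 14 + (-6) + 28 + 17 = 53
σ = (2, 0, 1, 3): 0 + 1 + 28 + 24 = 53
σ = (2, 0, 3, 1): 0 + 1 + 15 + 11 = 27
σ = (2, 1, 0, 3): 0 + 23 + (-3) + 24 = 44
σ = (2, 1, 3, 0): 0 + 23 + 15 + 17 = 55
σ = (2, 3, 0, 1): 0 + (-6) + (-3) + 11 = 2
σ = (2, 3, 1, 0): 0 + (-6) + 28 + 17 = 39
σ = (3, 0, 1, 2): 9 + 1 + 28 + 4 = 42
σ = (3, 0, 2, 1): 9 + 1 + 28 + 11 = 49
σ = (3, 1, 0, 2): 9 + 23 + (-3) + 4 = 33
σ = (3, 1, 2, 0): 9 + 23 + 28 + 17 = 77
σ = (3, 2, 0, 1): 9 + 20 + (-3) + 11 = 37
σ = (3, 2, 1, 0): 9 + 20 + 28 + 17 = 74
Optimal value attained by: σ = (0, 1, 2, 3).
Answer: det⊕(W) = 96; verdict: NONSINGULAR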